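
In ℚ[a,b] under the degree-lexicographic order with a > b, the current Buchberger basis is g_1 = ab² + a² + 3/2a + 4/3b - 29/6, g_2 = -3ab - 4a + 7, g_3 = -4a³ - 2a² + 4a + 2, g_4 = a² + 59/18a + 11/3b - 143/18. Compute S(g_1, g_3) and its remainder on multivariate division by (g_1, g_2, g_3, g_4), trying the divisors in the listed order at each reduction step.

S(g_1, g_3) = a⁴ - ½a²b² + 3/2a³ + 4/3a²b + ab² - 29/6a² + ½b²; remainder on division = ½b² + 1780/81a + 1237/54b - 3676/81.

lcm(LM(g_1), LM(g_3)) = a³b².
S = (lcm/LT(g_1))·g_1 − (lcm/LT(g_3))·g_3 = a⁴ - ½a²b² + 3/2a³ + 4/3a²b + ab² - 29/6a² + ½b².
Reduce S modulo (g_1, g_2, g_3, g_4) in that order:
  leading term a⁴: subtract (-¼a)·g_3 from a⁴ - ½a²b² + 3/2a³ + 4/3a²b + ab² - 29/6a² + ½b² → -½a²b² + a³ + 4/3a²b + ab² - 23/6a² + ½b² + ½a
  leading term a²b²: subtract (-½a)·g_1 from -½a²b² + a³ + 4/3a²b + ab² - 23/6a² + ½b² + ½a → 3/2a³ + 4/3a²b + ab² - 37/12a² + ⅔ab + ½b² - 23/12a
  leading term a³: subtract (-⅜)·g_3 from 3/2a³ + 4/3a²b + ab² - 37/12a² + ⅔ab + ½b² - 23/12a → 4/3a²b + ab² - 23/6a² + ⅔ab + ½b² - 5/12a + ¾
  leading term a²b: subtract (-4/9a)·g_2 from 4/3a²b + ab² - 23/6a² + ⅔ab + ½b² - 5/12a + ¾ → ab² - 101/18a² + ⅔ab + ½b² + 97/36a + ¾
  leading term ab²: subtract (1)·g_1 from ab² - 101/18a² + ⅔ab + ½b² + 97/36a + ¾ → -119/18a² + ⅔ab + ½b² + 43/36a - 4/3b + 67/12
  leading term a²: subtract (-119/18)·g_4 from -119/18a² + ⅔ab + ½b² + 43/36a - 4/3b + 67/12 → ⅔ab + ½b² + 1852/81a + 1237/54b - 3802/81
  leading term ab: subtract (-2/9)·g_2 from ⅔ab + ½b² + 1852/81a + 1237/54b - 3802/81 → ½b² + 1780/81a + 1237/54b - 3676/81
  leading term b²: no divisor's leading term divides it; move ½b² to the remainder.
  leading term a: no divisor's leading term divides it; move 1780/81a to the remainder.
  leading term b: no divisor's leading term divides it; move 1237/54b to the remainder.
  leading term 1: no divisor's leading term divides it; move -3676/81 to the remainder.
The remainder ½b² + 1780/81a + 1237/54b - 3676/81 is nonzero, so it would be added as the next basis element.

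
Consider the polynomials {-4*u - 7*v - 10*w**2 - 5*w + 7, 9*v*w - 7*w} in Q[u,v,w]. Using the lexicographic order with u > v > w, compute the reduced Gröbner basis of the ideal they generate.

f_1 = -4*u - 7*v - 10*w**2 - 5*w + 7, LT = u.
f_2 = 9*v*w - 7*w, LT = v*w.

The S-polynomials (S(f_1,f_2)) all reduce to 0 modulo the current basis, so we have a Gröbner basis.

G = {u + 7/4*v + 5/2*w**2 + 5/4*w - 7/4, v*w - 7/9*w}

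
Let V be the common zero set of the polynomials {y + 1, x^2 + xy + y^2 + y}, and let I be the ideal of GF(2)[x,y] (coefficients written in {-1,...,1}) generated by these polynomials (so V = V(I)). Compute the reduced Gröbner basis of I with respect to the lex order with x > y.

Buchberger's algorithm terminates because the ascending chain of leading-term ideals stabilizes.

f_1 = y + 1, LT = y.
f_2 = x^2 + xy + y^2 + y, LT = x^2.

The S-polynomials (S(f_1,f_2)) all reduce to 0 modulo the current basis, so we have a Gröbner basis.

G = {x^2 + x, y + 1}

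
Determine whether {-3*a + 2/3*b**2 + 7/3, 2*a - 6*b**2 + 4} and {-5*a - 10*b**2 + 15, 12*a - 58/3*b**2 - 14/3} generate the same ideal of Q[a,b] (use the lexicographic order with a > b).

No, the ideals differ.

Two ideals are equal iff their reduced Gröbner bases coincide (the reduced basis is unique for a fixed ordering).
Buchberger on the first generating set:
f_1 = -3*a + 2/3*b**2 + 7/3, LT = a.
f_2 = 2*a - 6*b**2 + 4, LT = a.

S(f_1,f_2): lcm = a. S = 25/9*b**2 - 25/9.
  leading term b**2: no divisor's leading term divides it; move 25/9*b**2 to the remainder.
  leading term 1: no divisor's leading term divides it; move -25/9 to the remainder.
  remainder 25/9*b**2 - 25/9 ≠ 0; add g_3 = 25/9*b**2 - 25/9 to the basis.

S(f_1,g_3): leading monomials are coprime, so the S-polynomial reduces to 0 (Buchberger's first criterion).
S(f_2,g_3): leading monomials are coprime, so the S-polynomial reduces to 0 (Buchberger's first criterion).
Every S-polynomial of the final basis reduces to 0, so we have a Gröbner basis.
Inter-reduce: drop elements whose leading term is divisible by another's, tail-reduce, and make monic.
Reduced Gröbner basis: {a - 1, b**2 - 1}.

Buchberger on the second generating set:
h_1 = -5*a - 10*b**2 + 15, LT = a.
h_2 = 12*a - 58/3*b**2 - 14/3, LT = a.

S(h_1,h_2): lcm = a. S = 65/18*b**2 - 47/18.
  leading term b**2: no divisor's leading term divides it; move 65/18*b**2 to the remainder.
  leading term 1: no divisor's leading term divides it; move -47/18 to the remainder.
  remainder 65/18*b**2 - 47/18 ≠ 0; add k_3 = 65/18*b**2 - 47/18 to the basis.

S(h_1,k_3): leading monomials are coprime, so the S-polynomial reduces to 0 (Buchberger's first criterion).
S(h_2,k_3): leading monomials are coprime, so the S-polynomial reduces to 0 (Buchberger's first criterion).
Every S-polynomial of the final basis reduces to 0, so we have a Gröbner basis.
Inter-reduce: drop elements whose leading term is divisible by another's, tail-reduce, and make monic.
Reduced Gröbner basis: {a - 101/65, b**2 - 47/65}.

Since the reduced bases disagree, the two ideals are not the same.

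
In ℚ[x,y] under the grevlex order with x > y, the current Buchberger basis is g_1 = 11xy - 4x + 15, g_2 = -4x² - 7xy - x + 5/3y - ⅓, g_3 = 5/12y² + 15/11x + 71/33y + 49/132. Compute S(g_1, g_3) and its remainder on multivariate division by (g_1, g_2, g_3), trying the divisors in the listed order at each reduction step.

S(g_1, g_3) = -36/11x² - 304/55xy - 49/55x + 15/11y; remainder on division = 0.

lcm(LM(g_1), LM(g_3)) = xy².
S = (lcm/LT(g_1))·g_1 − (lcm/LT(g_3))·g_3 = -36/11x² - 304/55xy - 49/55x + 15/11y.
Reduce S modulo (g_1, g_2, g_3) in that order:
  leading term x²: subtract (9/11)·g_2 from -36/11x² - 304/55xy - 49/55x + 15/11y → ⅕xy - 4/55x + 3/11
  leading term xy: subtract (1/55)·g_1 from ⅕xy - 4/55x + 3/11 → 0
The remainder is 0, so this S-polynomial contributes no new basis element.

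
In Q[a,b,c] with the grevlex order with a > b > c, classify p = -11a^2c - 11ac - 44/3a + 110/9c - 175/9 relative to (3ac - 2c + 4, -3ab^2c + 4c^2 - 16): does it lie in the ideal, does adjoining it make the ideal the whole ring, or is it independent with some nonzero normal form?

Adjoining -11a^2c - 11ac - 44/3a + 110/9c - 175/9 makes the ideal the whole ring: the system is inconsistent.

First compute the reduced Gröbner basis of I by Buchberger's algorithm.
f_1 = 3ac - 2c + 4, LT = ac.
f_2 = -3ab^2c + 4c^2 - 16, LT = ab^2c.

S(f_1,f_2): lcm = ab^2c. S = -2/3b^2c + 4/3b^2 + 4/3c^2 - 16/3.
  leading term b^2c: no divisor's leading term divides it; move -2/3b^2c to the remainder.
  leading term b^2: no divisor's leading term divides it; move 4/3b^2 to the remainder.
  leading term c^2: no divisor's leading term divides it; move 4/3c^2 to the remainder.
  leading term 1: no divisor's leading term divides it; move -16/3 to the remainder.
  remainder -2/3b^2c + 4/3b^2 + 4/3c^2 - 16/3 ≠ 0; add h_3 = -2/3b^2c + 4/3b^2 + 4/3c^2 - 16/3 to the basis.

S(f_1,h_3): lcm = ab^2c. S = 2ab^2 - 2/3b^2c + 2ac^2 + 4/3b^2 - 8a.
  leading term ab^2: no divisor's leading term divides it; move 2ab^2 to the remainder.
  leading term b^2c: subtract (1)·h_3 from -2/3b^2c + 2ac^2 + 4/3b^2 - 8a → 2ac^2 - 4/3c^2 - 8a + 16/3
  leading term ac^2: subtract (2/3c)·f_1 from 2ac^2 - 4/3c^2 - 8a + 16/3 → -8a - 8/3c + 16/3
  leading term a: no divisor's leading term divides it; move -8a to the remainder.
  leading term c: no divisor's leading term divides it; move -8/3c to the remainder.
  leading term 1: no divisor's leading term divides it; move 16/3 to the remainder.
  remainder 2ab^2 - 8a - 8/3c + 16/3 ≠ 0; add h_4 = 2ab^2 - 8a - 8/3c + 16/3 to the basis.

S(f_2,h_3): lcm = ab^2c. S = 2ab^2 + 2ac^2 - 4/3c^2 - 8a + 16/3.
  leading term ab^2: subtract (1)·h_4 from 2ab^2 + 2ac^2 - 4/3c^2 - 8a + 16/3 → 2ac^2 - 4/3c^2 + 8/3c
  leading term ac^2: subtract (2/3c)·f_1 from 2ac^2 - 4/3c^2 + 8/3c → 0
  remainder 0.

S(f_1,h_4): lcm = ab^2c. S = -2/3b^2c + 4/3b^2 + 4ac + 4/3c^2 - 8/3c.
  leading term b^2c: subtract (1)·h_3 from -2/3b^2c + 4/3b^2 + 4ac + 4/3c^2 - 8/3c → 4ac - 8/3c + 16/3
  leading term ac: subtract (4/3)·f_1 from 4ac - 8/3c + 16/3 → 0
  remainder 0.

S(f_2,h_4): lcm = ab^2c. S = 4ac - 8/3c + 16/3.
  leading term ac: subtract (4/3)·f_1 from 4ac - 8/3c + 16/3 → 0
  remainder 0.

S(h_3,h_4): lcm = ab^2c. S = -2ab^2 - 2ac^2 + 4ac + 4/3c^2 + 8a - 8/3c.
  leading term ab^2: subtract (-1)·h_4 from -2ab^2 - 2ac^2 + 4ac + 4/3c^2 + 8a - 8/3c → -2ac^2 + 4ac + 4/3c^2 - 16/3c + 16/3
  leading term ac^2: subtract (-2/3c)·f_1 from -2ac^2 + 4ac + 4/3c^2 - 16/3c + 16/3 → 4ac - 8/3c + 16/3
  leading term ac: subtract (4/3)·f_1 from 4ac - 8/3c + 16/3 → 0
  remainder 0.

Every S-polynomial of the final basis reduces to 0, so we have a Gröbner basis.
Inter-reduce: drop elements whose leading term is divisible by another's, tail-reduce, and make monic.
Reduced Gröbner basis: {ab^2 - 4a - 4/3c + 8/3, b^2c - 2b^2 - 2c^2 + 8, ac - 2/3c + 4/3}.
Label its elements g_1 = ab^2 - 4a - 4/3c + 8/3, g_2 = b^2c - 2b^2 - 2c^2 + 8, g_3 = ac - 2/3c + 4/3.

Reduce p = -11a^2c - 11ac - 44/3a + 110/9c - 175/9 modulo G:
  leading term a^2c: subtract (-11a)·g_3 from -11a^2c - 11ac - 44/3a + 110/9c - 175/9 → -55/3ac + 110/9c - 175/9
  leading term ac: subtract (-55/3)·g_3 from -55/3ac + 110/9c - 175/9 → 5
  leading term 1: no divisor's leading term divides it; move 5 to the remainder.
  normal form = 5.
The normal form is nonzero, so p ∉ I. Since p minus its normal form lies in I, I + (p) = I + (r) where r = 5; decide whether this ideal is the whole ring.
Here r = 5 is a nonzero constant, hence a unit: 1 ∈ I + (p), the Gröbner basis of I + (p) is {1}, and the enlarged system has no common solution — adjoining p is inconsistent.

The remainder on division by a Gröbner basis is unique — it is the normal form.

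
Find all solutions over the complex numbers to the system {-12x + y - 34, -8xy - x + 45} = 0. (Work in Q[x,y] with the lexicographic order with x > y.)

{(-3, -2), (5/32, 287/8)}

Compute a lex Gröbner basis by Buchberger's algorithm.
f_1 = -12x + y - 34, LT = x.
f_2 = -8xy - x + 45, LT = xy.

S(f_1,f_2): lcm = xy. S = -1/8x - 1/12y^2 + 17/6y + 45/8.
  reduce S modulo (f_1, f_2):
  remainder -1/12y^2 + 271/96y + 287/48 ≠ 0; add h_3 = -1/12y^2 + 271/96y + 287/48 to the basis.

The other S-polynomials (S(f_1,h_3), S(f_2,h_3)) all reduce to 0 modulo the current basis, so we have a Gröbner basis.
Inter-reduce: drop elements whose leading term is divisible by another's, tail-reduce, and make monic.
Reduced Gröbner basis: {x - 1/12y + 17/6, y^2 - 271/8y - 287/4}.

Since the basis is lex-ordered, y^2 - 271/8y - 287/4 is univariate in y. Its roots are {-2, 287/8}. Back-substituting each root into the other basis elements fixes the other coordinates.
  y = -2: the earlier basis element becomes x + 3 = 0, giving x = -3 — point (-3, -2).
  y = 287/8: the earlier basis element becomes x - 5/32 = 0, giving x = 5/32 — point (5/32, 287/8).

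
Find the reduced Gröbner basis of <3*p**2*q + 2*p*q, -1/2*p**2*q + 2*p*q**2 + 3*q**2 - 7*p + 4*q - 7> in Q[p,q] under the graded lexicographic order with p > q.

G = {p*q**2 + 1/6*p*q + 3/2*q**2 - 7/2*p + 2*q - 7/2, q**3 - 7/6*p*q + 103/30*q**2 - 49/10*p + 7/15*q - 49/10, p**2 - 1/2*p*q + 5/14*q**2 + 1/6*p + 10/21*q - 5/6}

f_1 = 3*p**2*q + 2*p*q, LT = p**2*q.
f_2 = -1/2*p**2*q + 2*p*q**2 + 3*q**2 - 7*p + 4*q - 7, LT = p**2*q.

S(f_1,f_2): lcm = p**2*q. S = 4*p*q**2 + 2/3*p*q + 6*q**2 - 14*p + 8*q - 14.
  leading term p*q**2: no divisor's leading term divides it; move 4*p*q**2 to the remainder.
  leading term p*q: no divisor's leading term divides it; move 2/3*p*q to the remainder.
  leading term q**2: no divisor's leading term divides it; move 6*q**2 to the remainder.
  leading term p: no divisor's leading term divides it; move -14*p to the remainder.
  leading term q: no divisor's leading term divides it; move 8*q to the remainder.
  leading term 1: no divisor's leading term divides it; move -14 to the remainder.
  remainder 4*p*q**2 + 2/3*p*q + 6*q**2 - 14*p + 8*q - 14 ≠ 0; add g_3 = 4*p*q**2 + 2/3*p*q + 6*q**2 - 14*p + 8*q - 14 to the basis.

S(f_1,g_3): lcm = p**2*q**2. S = -1/6*p**2*q - 5/6*p*q**2 + 7/2*p**2 - 2*p*q + 7/2*p.
  leading term p**2*q: subtract (-1/18)·f_1 from -1/6*p**2*q - 5/6*p*q**2 + 7/2*p**2 - 2*p*q + 7/2*p → -5/6*p*q**2 + 7/2*p**2 - 17/9*p*q + 7/2*p
  leading term p*q**2: subtract (-5/24)·g_3 from -5/6*p*q**2 + 7/2*p**2 - 17/9*p*q + 7/2*p → 7/2*p**2 - 7/4*p*q + 5/4*q**2 + 7/12*p + 5/3*q - 35/12
  leading term p**2: no divisor's leading term divides it; move 7/2*p**2 to the remainder.
  leading term p*q: no divisor's leading term divides it; move -7/4*p*q to the remainder.
  leading term q**2: no divisor's leading term divides it; move 5/4*q**2 to the remainder.
  leading term p: no divisor's leading term divides it; move 7/12*p to the remainder.
  leading term q: no divisor's leading term divides it; move 5/3*q to the remainder.
  leading term 1: no divisor's leading term divides it; move -35/12 to the remainder.
  remainder 7/2*p**2 - 7/4*p*q + 5/4*q**2 + 7/12*p + 5/3*q - 35/12 ≠ 0; add g_4 = 7/2*p**2 - 7/4*p*q + 5/4*q**2 + 7/12*p + 5/3*q - 35/12 to the basis.

S(f_1,g_4): lcm = p**2*q. S = 1/2*p*q**2 - 5/14*q**3 + 1/2*p*q - 10/21*q**2 + 5/6*q.
  leading term p*q**2: subtract (1/8)·g_3 from 1/2*p*q**2 - 5/14*q**3 + 1/2*p*q - 10/21*q**2 + 5/6*q → -5/14*q**3 + 5/12*p*q - 103/84*q**2 + 7/4*p - 1/6*q + 7/4
  leading term q**3: no divisor's leading term divides it; move -5/14*q**3 to the remainder.
  leading term p*q: no divisor's leading term divides it; move 5/12*p*q to the remainder.
  leading term q**2: no divisor's leading term divides it; move -103/84*q**2 to the remainder.
  leading term p: no divisor's leading term divides it; move 7/4*p to the remainder.
  leading term q: no divisor's leading term divides it; move -1/6*q to the remainder.
  leading term 1: no divisor's leading term divides it; move 7/4 to the remainder.
  remainder -5/14*q**3 + 5/12*p*q - 103/84*q**2 + 7/4*p - 1/6*q + 7/4 ≠ 0; add g_5 = -5/14*q**3 + 5/12*p*q - 103/84*q**2 + 7/4*p - 1/6*q + 7/4 to the basis.

The other S-polynomials (S(f_2,g_3), S(f_2,g_4), S(g_3,g_4), S(f_1,g_5), S(f_2,g_5), S(g_3,g_5), S(g_4,g_5)) all reduce to 0 modulo the current basis, so we have a Gröbner basis.
Inter-reduce: drop elements whose leading term is divisible by another's, tail-reduce, and make monic.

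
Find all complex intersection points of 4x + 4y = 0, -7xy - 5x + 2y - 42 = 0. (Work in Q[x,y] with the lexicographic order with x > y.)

Compute a lex Gröbner basis by Buchberger's algorithm.
f_1 = 4x + 4y, LT = x.
f_2 = -7xy - 5x + 2y - 42, LT = xy.

S(f_1,f_2): lcm = xy. S = -5/7x + y^2 + 2/7y - 6.
  leading term x: subtract (-5/28)·f_1 from -5/7x + y^2 + 2/7y - 6 → y^2 + y - 6
  leading term y^2: no divisor's leading term divides it; move y^2 to the remainder.
  leading term y: no divisor's leading term divides it; move y to the remainder.
  leading term 1: no divisor's leading term divides it; move -6 to the remainder.
  remainder y^2 + y - 6 ≠ 0; add h_3 = y^2 + y - 6 to the basis.

S(f_1,h_3): leading monomials are coprime, so the S-polynomial reduces to 0 (Buchberger's first criterion).
S(f_2,h_3): lcm = xy^2. S = -2/7xy + 6x - 2/7y^2 + 6y.
  leading term xy: subtract (-1/14y)·f_1 from -2/7xy + 6x - 2/7y^2 + 6y → 6x + 6y
  leading term x: subtract (3/2)·f_1 from 6x + 6y → 0
  remainder 0.

Every S-polynomial of the final basis reduces to 0, so we have a Gröbner basis.
Inter-reduce: drop elements whose leading term is divisible by another's, tail-reduce, and make monic.
Reduced Gröbner basis: {x + y, y^2 + y - 6}.

From the last basis element, y^2 + y - 6 = 0, so y takes values in {-3, 2}. Each choice, substituted upward through the basis, yields the corresponding point(s) of the solution set.
  y = -3: the earlier basis element becomes x - 3 = 0, giving x = 3 — point (3, -3).
  y = 2: the earlier basis element becomes x + 2 = 0, giving x = -2 — point (-2, 2).
Substituting each solution back into the original system confirms all equations vanish.

{(3, -3), (-2, 2)}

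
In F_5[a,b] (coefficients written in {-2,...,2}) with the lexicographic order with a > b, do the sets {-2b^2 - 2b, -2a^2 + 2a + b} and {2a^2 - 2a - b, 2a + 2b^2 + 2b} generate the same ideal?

Two ideals are equal iff their reduced Gröbner bases coincide (the reduced basis is unique for a fixed ordering).
Buchberger on the first generating set:
f_1 = -2b^2 - 2b, LT = b^2.
f_2 = -2a^2 + 2a + b, LT = a^2.

S(f_1,f_2): leading monomials are coprime, so the S-polynomial reduces to 0 (Buchberger's first criterion).
Every S-polynomial of the final basis reduces to 0, so we have a Gröbner basis.
Inter-reduce: drop elements whose leading term is divisible by another's, tail-reduce, and make monic.
Reduced Gröbner basis: {a^2 - a + 2b, b^2 + b}.

Buchberger on the second generating set:
h_1 = 2a^2 - 2a - b, LT = a^2.
h_2 = 2a + 2b^2 + 2b, LT = a.

S(h_1,h_2): lcm = a^2. S = -ab^2 - ab - a + 2b.
  leading term ab^2: subtract (2b^2)·h_2 from -ab^2 - ab - a + 2b → -ab - a + b^4 + b^3 + 2b
  leading term ab: subtract (2b)·h_2 from -ab - a + b^4 + b^3 + 2b → -a + b^4 + 2b^3 + b^2 + 2b
  leading term a: subtract (2)·h_2 from -a + b^4 + 2b^3 + b^2 + 2b → b^4 + 2b^3 + 2b^2 - 2b
  leading term b^4: no divisor's leading term divides it; move b^4 to the remainder.
  leading term b^3: no divisor's leading term divides it; move 2b^3 to the remainder.
  leading term b^2: no divisor's leading term divides it; move 2b^2 to the remainder.
  leading term b: no divisor's leading term divides it; move -2b to the remainder.
  remainder b^4 + 2b^3 + 2b^2 - 2b ≠ 0; add k_3 = b^4 + 2b^3 + 2b^2 - 2b to the basis.

S(h_1,k_3): leading monomials are coprime, so the S-polynomial reduces to 0 (Buchberger's first criterion).
S(h_2,k_3): leading monomials are coprime, so the S-polynomial reduces to 0 (Buchberger's first criterion).
Every S-polynomial of the final basis reduces to 0, so we have a Gröbner basis.
Inter-reduce: drop elements whose leading term is divisible by another's, tail-reduce, and make monic.
Reduced Gröbner basis: {a + b^2 + b, b^4 + 2b^3 + 2b^2 - 2b}.

Since the reduced bases disagree, the two ideals are not the same.
The choice of monomial ordering does not affect the verdict — as long as both bases are computed under the same ordering, their equality decides ideal equality.

No, the ideals differ.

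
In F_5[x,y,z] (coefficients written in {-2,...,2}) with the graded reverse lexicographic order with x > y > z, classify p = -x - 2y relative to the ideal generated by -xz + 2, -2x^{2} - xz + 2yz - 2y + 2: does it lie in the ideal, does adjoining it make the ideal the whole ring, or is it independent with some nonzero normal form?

-x - 2y is independent of I; its normal form modulo I is -x - 2y.

First compute the reduced Gröbner basis of I by Buchberger's algorithm.
f_1 = -xz + 2, LT = xz.
f_2 = -2x^{2} - xz + 2yz - 2y + 2, LT = x^{2}.

S(f_1,f_2): lcm = x^{2}z. S = 2xz^{2} + yz^{2} - yz - 2x + z.
  leading term xz^{2}: subtract (-2z)·f_1 from 2xz^{2} + yz^{2} - yz - 2x + z → yz^{2} - yz - 2x
  leading term yz^{2}: no divisor's leading term divides it; move yz^{2} to the remainder.
  leading term yz: no divisor's leading term divides it; move -yz to the remainder.
  leading term x: no divisor's leading term divides it; move -2x to the remainder.
  remainder yz^{2} - yz - 2x ≠ 0; add h_3 = yz^{2} - yz - 2x to the basis.

The other S-polynomials (S(f_1,h_3), S(f_2,h_3)) all reduce to 0 modulo the current basis, so we have a Gröbner basis.
Inter-reduce: drop elements whose leading term is divisible by another's, tail-reduce, and make monic.
Reduced Gröbner basis: {yz^{2} - yz - 2x, x^{2} - yz + y, xz - 2}.
Label its elements g_1 = yz^{2} - yz - 2x, g_2 = x^{2} - yz + y, g_3 = xz - 2.

Reduce p = -x - 2y modulo G:
  leading term x: no divisor's leading term divides it; move -x to the remainder.
  leading term y: no divisor's leading term divides it; move -2y to the remainder.
  normal form = -x - 2y.
The normal form is nonzero, so p ∉ I. Since p minus its normal form lies in I, I + (p) = I + (r) where r = -x - 2y; decide whether this ideal is the whole ring.
Run Buchberger on G together with r (pairs among the g_i already reduce to 0 since G is a Gröbner basis):
g_1 = yz^{2} - yz - 2x, LT = yz^{2}.
g_2 = x^{2} - yz + y, LT = x^{2}.
g_3 = xz - 2, LT = xz.
r = -x - 2y, LT = x.

S(g_2,r): lcm = x^{2}. S = -2xy - yz + y.
  leading term xy: subtract (2y)·r from -2xy - yz + y → -y^{2} - yz + y
  leading term y^{2}: no divisor's leading term divides it; move -y^{2} to the remainder.
  leading term yz: no divisor's leading term divides it; move -yz to the remainder.
  leading term y: no divisor's leading term divides it; move y to the remainder.
  remainder -y^{2} - yz + y ≠ 0; add m_5 = -y^{2} - yz + y to the basis.

S(g_3,r): lcm = xz. S = -2yz - 2.
  leading term yz: no divisor's leading term divides it; move -2yz to the remainder.
  leading term 1: no divisor's leading term divides it; move -2 to the remainder.
  remainder -2yz - 2 ≠ 0; add m_6 = -2yz - 2 to the basis.

S(g_1,m_6): lcm = yz^{2}. S = -yz - 2x - z.
  leading term yz: subtract (-2)·m_6 from -yz - 2x - z → -2x - z + 1
  leading term x: subtract (2)·r from -2x - z + 1 → -y - z + 1
  leading term y: no divisor's leading term divides it; move -y to the remainder.
  leading term z: no divisor's leading term divides it; move -z to the remainder.
  leading term 1: no divisor's leading term divides it; move 1 to the remainder.
  remainder -y - z + 1 ≠ 0; add m_7 = -y - z + 1 to the basis.

S(g_1,m_7): lcm = yz^{2}. S = -z^{3} - yz + z^{2} - 2x.
  leading term z^{3}: no divisor's leading term divides it; move -z^{3} to the remainder.
  leading term yz: subtract (-2)·m_6 from -yz + z^{2} - 2x → z^{2} - 2x + 1
  leading term z^{2}: no divisor's leading term divides it; move z^{2} to the remainder.
  leading term x: subtract (2)·r from -2x + 1 → -y + 1
  leading term y: subtract (1)·m_7 from -y + 1 → z
  leading term z: no divisor's leading term divides it; move z to the remainder.
  remainder -z^{3} + z^{2} + z ≠ 0; add m_8 = -z^{3} + z^{2} + z to the basis.

S(m_6,m_7): lcm = yz. S = -z^{2} + z + 1.
  leading term z^{2}: no divisor's leading term divides it; move -z^{2} to the remainder.
  leading term z: no divisor's leading term divides it; move z to the remainder.
  leading term 1: no divisor's leading term divides it; move 1 to the remainder.
  remainder -z^{2} + z + 1 ≠ 0; add m_9 = -z^{2} + z + 1 to the basis.

The other S-polynomials (S(g_1,g_2), S(g_1,g_3), S(g_1,r), S(g_2,g_3), S(g_1,m_5), S(g_2,m_5), S(g_3,m_5), S(r,m_5), S(g_2,m_6), S(g_3,m_6), S(r,m_6), S(m_5,m_6), S(g_2,m_7), S(g_3,m_7), S(r,m_7), S(m_5,m_7), S(g_1,m_8), S(g_2,m_8), S(g_3,m_8), S(r,m_8), S(m_5,m_8), S(m_6,m_8), S(m_7,m_8), S(g_1,m_9), S(g_2,m_9), S(g_3,m_9), S(r,m_9), S(m_5,m_9), S(m_6,m_9), S(m_7,m_9), S(m_8,m_9)) all reduce to 0 modulo the current basis, so we have a Gröbner basis.
Inter-reduce: drop elements whose leading term is divisible by another's, tail-reduce, and make monic.
Reduced Gröbner basis: {z^{2} - z - 1, x - 2z + 2, y + z - 1}.
The reduced Gröbner basis of I + (p) is {z^{2} - z - 1, x - 2z + 2, y + z - 1} ≠ {1}, a proper ideal, so the enlarged system stays consistent: p is independent of I, with normal form -x - 2y.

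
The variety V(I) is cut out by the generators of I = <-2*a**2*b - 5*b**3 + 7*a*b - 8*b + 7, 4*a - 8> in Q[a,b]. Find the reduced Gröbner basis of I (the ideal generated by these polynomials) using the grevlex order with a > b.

G = {b**3 + 2/5*b - 7/5, a - 2}

f_1 = -2*a**2*b - 5*b**3 + 7*a*b - 8*b + 7, LT = a**2*b.
f_2 = 4*a - 8, LT = a.

S(f_1,f_2): lcm = a**2*b. S = 5/2*b**3 - 3/2*a*b + 4*b - 7/2.
  leading term b**3: no divisor's leading term divides it; move 5/2*b**3 to the remainder.
  leading term a*b: subtract (-3/8*b)·f_2 from -3/2*a*b + 4*b - 7/2 → b - 7/2
  leading term b: no divisor's leading term divides it; move b to the remainder.
  leading term 1: no divisor's leading term divides it; move -7/2 to the remainder.
  remainder 5/2*b**3 + b - 7/2 ≠ 0; add g_3 = 5/2*b**3 + b - 7/2 to the basis.

The other S-polynomials (S(f_1,g_3), S(f_2,g_3)) all reduce to 0 modulo the current basis, so we have a Gröbner basis.
Inter-reduce: drop elements whose leading term is divisible by another's, tail-reduce, and make monic.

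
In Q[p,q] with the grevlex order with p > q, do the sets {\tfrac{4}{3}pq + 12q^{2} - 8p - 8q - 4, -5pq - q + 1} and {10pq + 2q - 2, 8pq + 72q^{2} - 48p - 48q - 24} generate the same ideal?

Yes, the ideals are equal.

Two ideals are equal iff their reduced Gröbner bases coincide (the reduced basis is unique for a fixed ordering).
Buchberger on the first generating set:
f_1 = \tfrac{4}{3}pq + 12q^{2} - 8p - 8q - 4, LT = pq.
f_2 = -5pq - q + 1, LT = pq.

S(f_1,f_2): lcm = pq. S = 9q^{2} - 6p - \tfrac{31}{5}q - \tfrac{14}{5}.
  leading term q^{2}: no divisor's leading term divides it; move 9q^{2} to the remainder.
  leading term p: no divisor's leading term divides it; move -6p to the remainder.
  leading term q: no divisor's leading term divides it; move -\tfrac{31}{5}q to the remainder.
  leading term 1: no divisor's leading term divides it; move -\tfrac{14}{5} to the remainder.
  remainder 9q^{2} - 6p - \tfrac{31}{5}q - \tfrac{14}{5} ≠ 0; add g_3 = 9q^{2} - 6p - \tfrac{31}{5}q - \tfrac{14}{5} to the basis.

S(f_1,g_3): lcm = pq^{2}. S = 9q^{3} + \tfrac{2}{3}p^{2} - \tfrac{239}{45}pq - 6q^{2} + \tfrac{14}{45}p - 3q.
  leading term q^{3}: subtract (q)·g_3 from 9q^{3} + \tfrac{2}{3}p^{2} - \tfrac{239}{45}pq - 6q^{2} + \tfrac{14}{45}p - 3q → \tfrac{2}{3}p^{2} + \tfrac{31}{45}pq + \tfrac{1}{5}q^{2} + \tfrac{14}{45}p - \tfrac{1}{5}q
  leading term p^{2}: no divisor's leading term divides it; move \tfrac{2}{3}p^{2} to the remainder.
  leading term pq: subtract (\tfrac{31}{60})·f_1 from \tfrac{31}{45}pq + \tfrac{1}{5}q^{2} + \tfrac{14}{45}p - \tfrac{1}{5}q → -6q^{2} + \tfrac{40}{9}p + \tfrac{59}{15}q + \tfrac{31}{15}
  leading term q^{2}: subtract (-\tfrac{2}{3})·g_3 from -6q^{2} + \tfrac{40}{9}p + \tfrac{59}{15}q + \tfrac{31}{15} → \tfrac{4}{9}p - \tfrac{1}{5}q + \tfrac{1}{5}
  leading term p: no divisor's leading term divides it; move \tfrac{4}{9}p to the remainder.
  leading term q: no divisor's leading term divides it; move -\tfrac{1}{5}q to the remainder.
  leading term 1: no divisor's leading term divides it; move \tfrac{1}{5} to the remainder.
  remainder \tfrac{2}{3}p^{2} + \tfrac{4}{9}p - \tfrac{1}{5}q + \tfrac{1}{5} ≠ 0; add g_4 = \tfrac{2}{3}p^{2} + \tfrac{4}{9}p - \tfrac{1}{5}q + \tfrac{1}{5} to the basis.

The other S-polynomials (S(f_2,g_3), S(f_1,g_4), S(f_2,g_4), S(g_3,g_4)) all reduce to 0 modulo the current basis, so we have a Gröbner basis.
Inter-reduce: drop elements whose leading term is divisible by another's, tail-reduce, and make monic.
Reduced Gröbner basis: {p^{2} + \tfrac{2}{3}p - \tfrac{3}{10}q + \tfrac{3}{10}, pq + \tfrac{1}{5}q - \tfrac{1}{5}, q^{2} - \tfrac{2}{3}p - \tfrac{31}{45}q - \tfrac{14}{45}}.

Buchberger on the second generating set:
h_1 = 10pq + 2q - 2, LT = pq.
h_2 = 8pq + 72q^{2} - 48p - 48q - 24, LT = pq.

S(h_1,h_2): lcm = pq. S = -9q^{2} + 6p + \tfrac{31}{5}q + \tfrac{14}{5}.
  leading term q^{2}: no divisor's leading term divides it; move -9q^{2} to the remainder.
  leading term p: no divisor's leading term divides it; move 6p to the remainder.
  leading term q: no divisor's leading term divides it; move \tfrac{31}{5}q to the remainder.
  leading term 1: no divisor's leading term divides it; move \tfrac{14}{5} to the remainder.
  remainder -9q^{2} + 6p + \tfrac{31}{5}q + \tfrac{14}{5} ≠ 0; add k_3 = -9q^{2} + 6p + \tfrac{31}{5}q + \tfrac{14}{5} to the basis.

S(h_1,k_3): lcm = pq^{2}. S = \tfrac{2}{3}p^{2} + \tfrac{31}{45}pq + \tfrac{1}{5}q^{2} + \tfrac{14}{45}p - \tfrac{1}{5}q.
  leading term p^{2}: no divisor's leading term divides it; move \tfrac{2}{3}p^{2} to the remainder.
  leading term pq: subtract (\tfrac{31}{450})·h_1 from \tfrac{31}{45}pq + \tfrac{1}{5}q^{2} + \tfrac{14}{45}p - \tfrac{1}{5}q → \tfrac{1}{5}q^{2} + \tfrac{14}{45}p - \tfrac{76}{225}q + \tfrac{31}{225}
  leading term q^{2}: subtract (-\tfrac{1}{45})·k_3 from \tfrac{1}{5}q^{2} + \tfrac{14}{45}p - \tfrac{76}{225}q + \tfrac{31}{225} → \tfrac{4}{9}p - \tfrac{1}{5}q + \tfrac{1}{5}
  leading term p: no divisor's leading term divides it; move \tfrac{4}{9}p to the remainder.
  leading term q: no divisor's leading term divides it; move -\tfrac{1}{5}q to the remainder.
  leading term 1: no divisor's leading term divides it; move \tfrac{1}{5} to the remainder.
  remainder \tfrac{2}{3}p^{2} + \tfrac{4}{9}p - \tfrac{1}{5}q + \tfrac{1}{5} ≠ 0; add k_4 = \tfrac{2}{3}p^{2} + \tfrac{4}{9}p - \tfrac{1}{5}q + \tfrac{1}{5} to the basis.

The other S-polynomials (S(h_2,k_3), S(h_1,k_4), S(h_2,k_4), S(k_3,k_4)) all reduce to 0 modulo the current basis, so we have a Gröbner basis.
Inter-reduce: drop elements whose leading term is divisible by another's, tail-reduce, and make monic.
Reduced Gröbner basis: {p^{2} + \tfrac{2}{3}p - \tfrac{3}{10}q + \tfrac{3}{10}, pq + \tfrac{1}{5}q - \tfrac{1}{5}, q^{2} - \tfrac{2}{3}p - \tfrac{31}{45}q - \tfrac{14}{45}}.

Same reduced basis, so the two generating sets span the same ideal.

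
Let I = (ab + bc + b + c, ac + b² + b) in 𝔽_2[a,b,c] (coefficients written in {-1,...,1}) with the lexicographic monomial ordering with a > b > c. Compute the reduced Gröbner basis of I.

Buchberger's algorithm terminates because the ascending chain of leading-term ideals stabilizes.

f_1 = ab + bc + b + c, LT = ab.
f_2 = ac + b² + b, LT = ac.

S(f_1,f_2): lcm = abc. S = b³ + b² + bc² + bc + c².
  reduce S modulo (f_1, f_2):
  remainder b³ + b² + bc² + bc + c² ≠ 0; add g_3 = b³ + b² + bc² + bc + c² to the basis.

The other S-polynomials (S(f_1,g_3), S(f_2,g_3)) all reduce to 0 modulo the current basis, so we have a Gröbner basis.

G = {ab + bc + b + c, ac + b² + b, b³ + b² + bc² + bc + c²}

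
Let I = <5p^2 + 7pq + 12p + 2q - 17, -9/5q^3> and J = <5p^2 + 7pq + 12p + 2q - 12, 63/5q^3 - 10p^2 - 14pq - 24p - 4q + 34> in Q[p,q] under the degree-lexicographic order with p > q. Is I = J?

No, the ideals differ.

Since reduced Gröbner bases are canonical representatives of ideals under a given ordering, it suffices to compute and compare them.
Buchberger on the first generating set:
f_1 = 5p^2 + 7pq + 12p + 2q - 17, LT = p^2.
f_2 = -9/5q^3, LT = q^3.

The S-polynomials (S(f_1,f_2)) all reduce to 0 modulo the current basis, so we have a Gröbner basis.
Inter-reduce: drop elements whose leading term is divisible by another's, tail-reduce, and make monic.
Reduced Gröbner basis: {q^3, p^2 + 7/5pq + 12/5p + 2/5q - 17/5}.

Buchberger on the second generating set:
h_1 = 5p^2 + 7pq + 12p + 2q - 12, LT = p^2.
h_2 = 63/5q^3 - 10p^2 - 14pq - 24p - 4q + 34, LT = q^3.

The S-polynomials (S(h_1,h_2)) all reduce to 0 modulo the current basis, so we have a Gröbner basis.
Inter-reduce: drop elements whose leading term is divisible by another's, tail-reduce, and make monic.
Reduced Gröbner basis: {q^3 + 50/63, p^2 + 7/5pq + 12/5p + 2/5q - 12/5}.

Since the reduced bases disagree, the two ideals are not the same.
The choice of monomial ordering does not affect the verdict — as long as both bases are computed under the same ordering, their equality decides ideal equality.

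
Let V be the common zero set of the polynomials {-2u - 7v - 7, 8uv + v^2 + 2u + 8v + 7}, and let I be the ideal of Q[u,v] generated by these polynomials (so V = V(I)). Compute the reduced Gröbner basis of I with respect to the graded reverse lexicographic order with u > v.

G = {v^2 + v, u + 7/2v + 7/2}

This is the nonlinear analogue of row-reducing a linear system.

f_1 = -2u - 7v - 7, LT = u.
f_2 = 8uv + v^2 + 2u + 8v + 7, LT = uv.

S(f_1,f_2): lcm = uv. S = 27/8v^2 - 1/4u + 5/2v - 7/8.
  reduce S modulo (f_1, f_2):
  remainder 27/8v^2 + 27/8v ≠ 0; add g_3 = 27/8v^2 + 27/8v to the basis.

The other S-polynomials (S(f_1,g_3), S(f_2,g_3)) all reduce to 0 modulo the current basis, so we have a Gröbner basis.
Inter-reduce: drop elements whose leading term is divisible by another's, tail-reduce, and make monic.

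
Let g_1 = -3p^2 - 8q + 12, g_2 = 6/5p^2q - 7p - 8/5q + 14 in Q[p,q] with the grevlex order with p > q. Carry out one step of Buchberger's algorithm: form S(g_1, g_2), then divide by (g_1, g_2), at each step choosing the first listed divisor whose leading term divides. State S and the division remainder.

lcm(LM(g_1), LM(g_2)) = p^2q.
S = (lcm/LT(g_1))·g_1 − (lcm/LT(g_2))·g_2 = 8/3q^2 + 35/6p - 8/3q - 35/3.
Reduce S modulo (g_1, g_2) in that order:
  leading term q^2: no divisor's leading term divides it; move 8/3q^2 to the remainder.
  leading term p: no divisor's leading term divides it; move 35/6p to the remainder.
  leading term q: no divisor's leading term divides it; move -8/3q to the remainder.
  leading term 1: no divisor's leading term divides it; move -35/3 to the remainder.
The remainder 8/3q^2 + 35/6p - 8/3q - 35/3 is nonzero, so it would be added as the next basis element.

S(g_1, g_2) = 8/3q^2 + 35/6p - 8/3q - 35/3; remainder on division = 8/3q^2 + 35/6p - 8/3q - 35/3.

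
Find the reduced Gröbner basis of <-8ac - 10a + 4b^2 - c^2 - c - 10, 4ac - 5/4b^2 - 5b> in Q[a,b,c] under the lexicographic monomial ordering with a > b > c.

f_1 = -8ac - 10a + 4b^2 - c^2 - c - 10, LT = ac.
f_2 = 4ac - 5/4b^2 - 5b, LT = ac.

S(f_1,f_2): lcm = ac. S = 5/4a - 3/16b^2 + 5/4b + 1/8c^2 + 1/8c + 5/4.
  leading term a: no divisor's leading term divides it; move 5/4a to the remainder.
  leading term b^2: no divisor's leading term divides it; move -3/16b^2 to the remainder.
  leading term b: no divisor's leading term divides it; move 5/4b to the remainder.
  leading term c^2: no divisor's leading term divides it; move 1/8c^2 to the remainder.
  leading term c: no divisor's leading term divides it; move 1/8c to the remainder.
  leading term 1: no divisor's leading term divides it; move 5/4 to the remainder.
  remainder 5/4a - 3/16b^2 + 5/4b + 1/8c^2 + 1/8c + 5/4 ≠ 0; add g_3 = 5/4a - 3/16b^2 + 5/4b + 1/8c^2 + 1/8c + 5/4 to the basis.

S(f_1,g_3): lcm = ac. S = 5/4a + 3/20b^2c - 1/2b^2 - bc - 1/10c^3 + 1/40c^2 - 7/8c + 5/4.
  leading term a: subtract (1)·g_3 from 5/4a + 3/20b^2c - 1/2b^2 - bc - 1/10c^3 + 1/40c^2 - 7/8c + 5/4 → 3/20b^2c - 5/16b^2 - bc - 5/4b - 1/10c^3 - 1/10c^2 - c
  leading term b^2c: no divisor's leading term divides it; move 3/20b^2c to the remainder.
  leading term b^2: no divisor's leading term divides it; move -5/16b^2 to the remainder.
  leading term bc: no divisor's leading term divides it; move -bc to the remainder.
  leading term b: no divisor's leading term divides it; move -5/4b to the remainder.
  leading term c^3: no divisor's leading term divides it; move -1/10c^3 to the remainder.
  leading term c^2: no divisor's leading term divides it; move -1/10c^2 to the remainder.
  leading term c: no divisor's leading term divides it; move -c to the remainder.
  remainder 3/20b^2c - 5/16b^2 - bc - 5/4b - 1/10c^3 - 1/10c^2 - c ≠ 0; add g_4 = 3/20b^2c - 5/16b^2 - bc - 5/4b - 1/10c^3 - 1/10c^2 - c to the basis.

The other S-polynomials (S(f_2,g_3), S(f_1,g_4), S(f_2,g_4), S(g_3,g_4)) all reduce to 0 modulo the current basis, so we have a Gröbner basis.
Inter-reduce: drop elements whose leading term is divisible by another's, tail-reduce, and make monic.

G = {a - 3/20b^2 + b + 1/10c^2 + 1/10c + 1, b^2c - 25/12b^2 - 20/3bc - 25/3b - 2/3c^3 - 2/3c^2 - 20/3c}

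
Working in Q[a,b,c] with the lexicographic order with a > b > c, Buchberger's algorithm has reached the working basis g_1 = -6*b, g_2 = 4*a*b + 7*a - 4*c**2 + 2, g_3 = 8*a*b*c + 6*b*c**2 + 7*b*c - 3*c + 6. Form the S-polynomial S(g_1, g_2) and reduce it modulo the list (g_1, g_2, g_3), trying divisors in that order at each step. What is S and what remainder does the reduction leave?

S(g_1, g_2) = -7/4*a + c**2 - 1/2; remainder on division = -7/4*a + c**2 - 1/2.

lcm(LM(g_1), LM(g_2)) = a*b.
S = (lcm/LT(g_1))·g_1 − (lcm/LT(g_2))·g_2 = -7/4*a + c**2 - 1/2.
Reduce S modulo (g_1, g_2, g_3) in that order:
  leading term a: no divisor's leading term divides it; move -7/4*a to the remainder.
  leading term c**2: no divisor's leading term divides it; move c**2 to the remainder.
  leading term 1: no divisor's leading term divides it; move -1/2 to the remainder.
The remainder -7/4*a + c**2 - 1/2 is nonzero, so it would be added as the next basis element.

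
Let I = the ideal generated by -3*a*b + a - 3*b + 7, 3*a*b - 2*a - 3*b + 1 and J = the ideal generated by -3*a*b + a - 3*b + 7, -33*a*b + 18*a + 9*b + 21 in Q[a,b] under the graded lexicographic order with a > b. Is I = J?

Equality of ideals is decidable: compute both reduced Gröbner bases (unique for the ordering) and check whether they agree.
Buchberger on the first generating set:
f_1 = -3*a*b + a - 3*b + 7, LT = a*b.
f_2 = 3*a*b - 2*a - 3*b + 1, LT = a*b.

S(f_1,f_2): lcm = a*b. S = 1/3*a + 2*b - 8/3.
  leading term a: no divisor's leading term divides it; move 1/3*a to the remainder.
  leading term b: no divisor's leading term divides it; move 2*b to the remainder.
  leading term 1: no divisor's leading term divides it; move -8/3 to the remainder.
  remainder 1/3*a + 2*b - 8/3 ≠ 0; add g_3 = 1/3*a + 2*b - 8/3 to the basis.

S(f_1,g_3): lcm = a*b. S = -6*b**2 - 1/3*a + 9*b - 7/3.
  leading term b**2: no divisor's leading term divides it; move -6*b**2 to the remainder.
  leading term a: subtract (-1)·g_3 from -1/3*a + 9*b - 7/3 → 11*b - 5
  leading term b: no divisor's leading term divides it; move 11*b to the remainder.
  leading term 1: no divisor's leading term divides it; move -5 to the remainder.
  remainder -6*b**2 + 11*b - 5 ≠ 0; add g_4 = -6*b**2 + 11*b - 5 to the basis.

The other S-polynomials (S(f_2,g_3), S(f_1,g_4), S(f_2,g_4), S(g_3,g_4)) all reduce to 0 modulo the current basis, so we have a Gröbner basis.
Inter-reduce: drop elements whose leading term is divisible by another's, tail-reduce, and make monic.
Reduced Gröbner basis: {b**2 - 11/6*b + 5/6, a + 6*b - 8}.

Buchberger on the second generating set:
h_1 = -3*a*b + a - 3*b + 7, LT = a*b.
h_2 = -33*a*b + 18*a + 9*b + 21, LT = a*b.

S(h_1,h_2): lcm = a*b. S = 7/33*a + 14/11*b - 56/33.
  leading term a: no divisor's leading term divides it; move 7/33*a to the remainder.
  leading term b: no divisor's leading term divides it; move 14/11*b to the remainder.
  leading term 1: no divisor's leading term divides it; move -56/33 to the remainder.
  remainder 7/33*a + 14/11*b - 56/33 ≠ 0; add k_3 = 7/33*a + 14/11*b - 56/33 to the basis.

S(h_1,k_3): lcm = a*b. S = -6*b**2 - 1/3*a + 9*b - 7/3.
  leading term b**2: no divisor's leading term divides it; move -6*b**2 to the remainder.
  leading term a: subtract (-11/7)·k_3 from -1/3*a + 9*b - 7/3 → 11*b - 5
  leading term b: no divisor's leading term divides it; move 11*b to the remainder.
  leading term 1: no divisor's leading term divides it; move -5 to the remainder.
  remainder -6*b**2 + 11*b - 5 ≠ 0; add k_4 = -6*b**2 + 11*b - 5 to the basis.

The other S-polynomials (S(h_2,k_3), S(h_1,k_4), S(h_2,k_4), S(k_3,k_4)) all reduce to 0 modulo the current basis, so we have a Gröbner basis.
Inter-reduce: drop elements whose leading term is divisible by another's, tail-reduce, and make monic.
Reduced Gröbner basis: {b**2 - 11/6*b + 5/6, a + 6*b - 8}.

These coincide, so the ideals are equal.
The same test decides containment: I ⊆ J iff every generator of I reduces to 0 modulo a Gröbner basis of J.

Yes, the ideals are equal.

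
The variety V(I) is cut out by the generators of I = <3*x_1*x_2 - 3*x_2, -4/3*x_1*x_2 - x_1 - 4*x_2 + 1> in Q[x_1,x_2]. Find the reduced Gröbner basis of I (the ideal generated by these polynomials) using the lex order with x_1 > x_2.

G = {x_1 + 16/3*x_2 - 1, x_2**2}

f_1 = 3*x_1*x_2 - 3*x_2, LT = x_1*x_2.
f_2 = -4/3*x_1*x_2 - x_1 - 4*x_2 + 1, LT = x_1*x_2.

S(f_1,f_2): lcm = x_1*x_2. S = -3/4*x_1 - 4*x_2 + 3/4.
  reduce S modulo (f_1, f_2):
  remainder -3/4*x_1 - 4*x_2 + 3/4 ≠ 0; add g_3 = -3/4*x_1 - 4*x_2 + 3/4 to the basis.

S(f_1,g_3): lcm = x_1*x_2. S = -16/3*x_2**2.
  reduce S modulo (f_1, f_2, g_3):
  remainder -16/3*x_2**2 ≠ 0; add g_4 = -16/3*x_2**2 to the basis.

The other S-polynomials (S(f_2,g_3), S(f_1,g_4), S(f_2,g_4), S(g_3,g_4)) all reduce to 0 modulo the current basis, so we have a Gröbner basis.
Inter-reduce: drop elements whose leading term is divisible by another's, tail-reduce, and make monic.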